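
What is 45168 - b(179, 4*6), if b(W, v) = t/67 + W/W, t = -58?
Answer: 3026247/67 ≈ 45168.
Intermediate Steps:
b(W, v) = 9/67 (b(W, v) = -58/67 + W/W = -58*1/67 + 1 = -58/67 + 1 = 9/67)
45168 - b(179, 4*6) = 45168 - 1*9/67 = 45168 - 9/67 = 3026247/67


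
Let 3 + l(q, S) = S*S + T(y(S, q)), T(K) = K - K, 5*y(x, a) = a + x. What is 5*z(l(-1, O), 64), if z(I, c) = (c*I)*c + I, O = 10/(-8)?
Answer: -471155/16 ≈ -29447.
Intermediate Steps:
y(x, a) = a/5 + x/5 (y(x, a) = (a + x)/5 = a/5 + x/5)
T(K) = 0
O = -5/4 (O = 10*(-⅛) = -5/4 ≈ -1.2500)
l(q, S) = -3 + S² (l(q, S) = -3 + (S*S + 0) = -3 + (S² + 0) = -3 + S²)
z(I, c) = I + I*c² (z(I, c) = (I*c)*c + I = I*c² + I = I + I*c²)
5*z(l(-1, O), 64) = 5*((-3 + (-5/4)²)*(1 + 64²)) = 5*((-3 + 25/16)*(1 + 4096)) = 5*(-23/16*4097) = 5*(-94231/16) = -471155/16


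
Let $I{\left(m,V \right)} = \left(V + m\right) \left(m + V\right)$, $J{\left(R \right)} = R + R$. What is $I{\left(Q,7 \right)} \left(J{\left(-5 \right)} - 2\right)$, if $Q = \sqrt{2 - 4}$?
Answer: $-564 - 168 i \sqrt{2} \approx -564.0 - 237.59 i$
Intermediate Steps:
$J{\left(R \right)} = 2 R$
$Q = i \sqrt{2}$ ($Q = \sqrt{-2} = i \sqrt{2} \approx 1.4142 i$)
$I{\left(m,V \right)} = \left(V + m\right)^{2}$ ($I{\left(m,V \right)} = \left(V + m\right) \left(V + m\right) = \left(V + m\right)^{2}$)
$I{\left(Q,7 \right)} \left(J{\left(-5 \right)} - 2\right) = \left(7 + i \sqrt{2}\right)^{2} \left(2 \left(-5\right) - 2\right) = \left(7 + i \sqrt{2}\right)^{2} \left(-10 + \left(-13 + 11\right)\right) = \left(7 + i \sqrt{2}\right)^{2} \left(-10 - 2\right) = \left(7 + i \sqrt{2}\right)^{2} \left(-12\right) = - 12 \left(7 + i \sqrt{2}\right)^{2}$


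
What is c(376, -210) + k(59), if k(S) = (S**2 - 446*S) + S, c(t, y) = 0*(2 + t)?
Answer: -22774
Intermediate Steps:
c(t, y) = 0
k(S) = S**2 - 445*S
c(376, -210) + k(59) = 0 + 59*(-445 + 59) = 0 + 59*(-386) = 0 - 22774 = -22774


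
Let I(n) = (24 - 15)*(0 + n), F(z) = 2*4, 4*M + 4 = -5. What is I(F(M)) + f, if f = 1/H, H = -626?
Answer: 45071/626 ≈ 71.998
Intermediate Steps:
M = -9/4 (M = -1 + (1/4)*(-5) = -1 - 5/4 = -9/4 ≈ -2.2500)
F(z) = 8
I(n) = 9*n
f = -1/626 (f = 1/(-626) = -1/626 ≈ -0.0015974)
I(F(M)) + f = 9*8 - 1/626 = 72 - 1/626 = 45071/626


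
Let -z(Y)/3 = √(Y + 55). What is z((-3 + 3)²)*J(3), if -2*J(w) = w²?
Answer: 27*√55/2 ≈ 100.12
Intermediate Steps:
z(Y) = -3*√(55 + Y) (z(Y) = -3*√(Y + 55) = -3*√(55 + Y))
J(w) = -w²/2
z((-3 + 3)²)*J(3) = (-3*√(55 + (-3 + 3)²))*(-½*3²) = (-3*√(55 + 0²))*(-½*9) = -3*√(55 + 0)*(-9/2) = -3*√55*(-9/2) = 27*√55/2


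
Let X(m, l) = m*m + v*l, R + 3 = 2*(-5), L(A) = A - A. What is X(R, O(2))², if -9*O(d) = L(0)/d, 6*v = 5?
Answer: 28561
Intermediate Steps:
v = ⅚ (v = (⅙)*5 = ⅚ ≈ 0.83333)
L(A) = 0
R = -13 (R = -3 + 2*(-5) = -3 - 10 = -13)
O(d) = 0 (O(d) = -0/d = -⅑*0 = 0)
X(m, l) = m² + 5*l/6 (X(m, l) = m*m + 5*l/6 = m² + 5*l/6)
X(R, O(2))² = ((-13)² + (⅚)*0)² = (169 + 0)² = 169² = 28561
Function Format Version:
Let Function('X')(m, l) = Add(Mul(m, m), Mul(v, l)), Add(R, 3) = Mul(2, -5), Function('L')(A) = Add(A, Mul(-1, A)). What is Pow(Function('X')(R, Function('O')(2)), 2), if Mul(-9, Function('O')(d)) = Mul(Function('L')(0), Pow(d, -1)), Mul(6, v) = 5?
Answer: 28561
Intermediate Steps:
v = Rational(5, 6) (v = Mul(Rational(1, 6), 5) = Rational(5, 6) ≈ 0.83333)
Function('L')(A) = 0
R = -13 (R = Add(-3, Mul(2, -5)) = Add(-3, -10) = -13)
Function('O')(d) = 0 (Function('O')(d) = Mul(Rational(-1, 9), Mul(0, Pow(d, -1))) = Mul(Rational(-1, 9), 0) = 0)
Function('X')(m, l) = Add(Pow(m, 2), Mul(Rational(5, 6), l)) (Function('X')(m, l) = Add(Mul(m, m), Mul(Rational(5, 6), l)) = Add(Pow(m, 2), Mul(Rational(5, 6), l)))
Pow(Function('X')(R, Function('O')(2)), 2) = Pow(Add(Pow(-13, 2), Mul(Rational(5, 6), 0)), 2) = Pow(Add(169, 0), 2) = Pow(169, 2) = 28561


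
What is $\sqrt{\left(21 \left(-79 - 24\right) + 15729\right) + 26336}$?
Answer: $\sqrt{39902} \approx 199.75$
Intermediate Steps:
$\sqrt{\left(21 \left(-79 - 24\right) + 15729\right) + 26336} = \sqrt{\left(21 \left(-103\right) + 15729\right) + 26336} = \sqrt{\left(-2163 + 15729\right) + 26336} = \sqrt{13566 + 26336} = \sqrt{39902}$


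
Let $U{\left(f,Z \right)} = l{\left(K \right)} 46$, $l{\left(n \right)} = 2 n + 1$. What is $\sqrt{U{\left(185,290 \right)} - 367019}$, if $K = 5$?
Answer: $i \sqrt{366513} \approx 605.4 i$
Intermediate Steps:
$l{\left(n \right)} = 1 + 2 n$
$U{\left(f,Z \right)} = 506$ ($U{\left(f,Z \right)} = \left(1 + 2 \cdot 5\right) 46 = \left(1 + 10\right) 46 = 11 \cdot 46 = 506$)
$\sqrt{U{\left(185,290 \right)} - 367019} = \sqrt{506 - 367019} = \sqrt{-366513} = i \sqrt{366513}$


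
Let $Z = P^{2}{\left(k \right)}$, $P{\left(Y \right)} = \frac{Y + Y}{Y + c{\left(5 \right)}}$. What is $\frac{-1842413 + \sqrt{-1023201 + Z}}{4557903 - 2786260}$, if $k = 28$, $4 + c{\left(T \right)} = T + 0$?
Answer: $- \frac{1842413}{1771643} + \frac{i \sqrt{860508905}}{51377647} \approx -1.0399 + 0.00057096 i$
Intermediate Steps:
$c{\left(T \right)} = -4 + T$ ($c{\left(T \right)} = -4 + \left(T + 0\right) = -4 + T$)
$P{\left(Y \right)} = \frac{2 Y}{1 + Y}$ ($P{\left(Y \right)} = \frac{Y + Y}{Y + \left(-4 + 5\right)} = \frac{2 Y}{Y + 1} = \frac{2 Y}{1 + Y}$)
$Z = \frac{3136}{841}$ ($Z = \left(2 \cdot 28 \frac{1}{1 + 28}\right)^{2} = \left(2 \cdot 28 \cdot \frac{1}{29}\right)^{2} = \left(\frac{56}{29}\right)^{2} = \frac{3136}{841} \approx 3.7289$)
$\frac{-1842413 + \sqrt{-1023201 + Z}}{4557903 - 2786260} = \frac{-1842413 + \sqrt{-1023201 + \frac{3136}{841}}}{4557903 - 2786260} = \frac{-1842413 + \sqrt{- \frac{860508905}{841}}}{1771643} = \left(-1842413 + \frac{i \sqrt{860508905}}{29}\right) \frac{1}{1771643} = - \frac{1842413}{1771643} + \frac{i \sqrt{860508905}}{51377647}$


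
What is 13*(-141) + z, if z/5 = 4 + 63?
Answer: -1498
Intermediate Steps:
z = 335 (z = 5*(4 + 63) = 5*67 = 335)
13*(-141) + z = 13*(-141) + 335 = -1833 + 335 = -1498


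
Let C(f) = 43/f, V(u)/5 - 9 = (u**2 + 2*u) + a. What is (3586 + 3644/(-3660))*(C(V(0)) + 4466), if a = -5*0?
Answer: 659378722627/41175 ≈ 1.6014e+7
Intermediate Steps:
a = 0
V(u) = 45 + 5*u**2 + 10*u (V(u) = 45 + 5*((u**2 + 2*u) + 0) = 45 + 5*(u**2 + 2*u) = 45 + (5*u**2 + 10*u) = 45 + 5*u**2 + 10*u)
(3586 + 3644/(-3660))*(C(V(0)) + 4466) = (3586 + 3644/(-3660))*(43/(45 + 5*0**2 + 10*0) + 4466) = (3586 + 3644*(-1/3660))*(43/(45 + 5*0 + 0) + 4466) = (3586 - 911/915)*(43/(45 + 0 + 0) + 4466) = 3280279*(43/45 + 4466)/915 = (3280279/915)*(201013/45) = 659378722627/41175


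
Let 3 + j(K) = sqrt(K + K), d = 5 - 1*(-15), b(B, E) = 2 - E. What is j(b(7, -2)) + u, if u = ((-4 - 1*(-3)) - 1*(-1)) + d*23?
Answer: 457 + 2*sqrt(2) ≈ 459.83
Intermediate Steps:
d = 20 (d = 5 + 15 = 20)
j(K) = -3 + sqrt(2)*sqrt(K) (j(K) = -3 + sqrt(K + K) = -3 + sqrt(2*K) = -3 + sqrt(2)*sqrt(K))
u = 460 (u = ((-4 - 1*(-3)) - 1*(-1)) + 20*23 = ((-4 + 3) + 1) + 460 = (-1 + 1) + 460 = 0 + 460 = 460)
j(b(7, -2)) + u = (-3 + sqrt(2)*sqrt(2 - 1*(-2))) + 460 = (-3 + sqrt(2)*sqrt(2 + 2)) + 460 = (-3 + sqrt(2)*sqrt(4)) + 460 = (-3 + sqrt(2)*2) + 460 = (-3 + 2*sqrt(2)) + 460 = 457 + 2*sqrt(2)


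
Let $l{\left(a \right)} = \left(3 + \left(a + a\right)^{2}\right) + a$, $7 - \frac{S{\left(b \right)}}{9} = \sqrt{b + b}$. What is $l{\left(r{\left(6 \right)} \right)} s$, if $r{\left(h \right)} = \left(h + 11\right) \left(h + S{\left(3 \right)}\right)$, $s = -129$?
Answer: $-782605332 + 185231745 \sqrt{6} \approx -3.2888 \cdot 10^{8}$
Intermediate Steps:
$S{\left(b \right)} = 63 - 9 \sqrt{2} \sqrt{b}$ ($S{\left(b \right)} = 63 - 9 \sqrt{b + b} = 63 - 9 \sqrt{2 b} = 63 - 9 \sqrt{2} \sqrt{b}$)
$r{\left(h \right)} = \left(11 + h\right) \left(63 + h - 9 \sqrt{6}\right)$ ($r{\left(h \right)} = \left(h + 11\right) \left(h + \left(63 - 9 \sqrt{2} \sqrt{3}\right)\right) = \left(11 + h\right) \left(h + \left(63 - 9 \sqrt{6}\right)\right) = \left(11 + h\right) \left(63 + h - 9 \sqrt{6}\right)$)
$l{\left(a \right)} = 3 + a + 4 a^{2}$ ($l{\left(a \right)} = \left(3 + \left(2 a\right)^{2}\right) + a = \left(3 + 4 a^{2}\right) + a = 3 + a + 4 a^{2}$)
$l{\left(r{\left(6 \right)} \right)} s = \left(3 + \left(693 + 6^{2} - 99 \sqrt{6} + 74 \cdot 6 - 54 \sqrt{6}\right) + 4 \left(693 + 6^{2} - 99 \sqrt{6} + 74 \cdot 6 - 54 \sqrt{6}\right)^{2}\right) \left(-129\right) = \left(3 + \left(693 + 36 - 99 \sqrt{6} + 444 - 54 \sqrt{6}\right) + 4 \left(693 + 36 - 99 \sqrt{6} + 444 - 54 \sqrt{6}\right)^{2}\right) \left(-129\right) = \left(3 + \left(1173 - 153 \sqrt{6}\right) + 4 \left(1173 - 153 \sqrt{6}\right)^{2}\right) \left(-129\right) = \left(1176 - 153 \sqrt{6} + 4 \left(1173 - 153 \sqrt{6}\right)^{2}\right) \left(-129\right) = -151704 - 516 \left(1173 - 153 \sqrt{6}\right)^{2} + 19737 \sqrt{6}$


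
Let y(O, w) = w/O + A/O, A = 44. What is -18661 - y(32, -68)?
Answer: -74641/4 ≈ -18660.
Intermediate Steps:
y(O, w) = 44/O + w/O (y(O, w) = w/O + 44/O = 44/O + w/O)
-18661 - y(32, -68) = -18661 - (44 - 68)/32 = -18661 - (-24)/32 = -18661 - 1*(-¾) = -18661 + ¾ = -74641/4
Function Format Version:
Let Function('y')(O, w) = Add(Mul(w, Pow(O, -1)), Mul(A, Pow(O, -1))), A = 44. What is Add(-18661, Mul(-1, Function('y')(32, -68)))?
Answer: Rational(-74641, 4) ≈ -18660.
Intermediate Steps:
Function('y')(O, w) = Add(Mul(44, Pow(O, -1)), Mul(w, Pow(O, -1))) (Function('y')(O, w) = Add(Mul(w, Pow(O, -1)), Mul(44, Pow(O, -1))) = Add(Mul(44, Pow(O, -1)), Mul(w, Pow(O, -1))))
Add(-18661, Mul(-1, Function('y')(32, -68))) = Add(-18661, Mul(-1, Mul(Pow(32, -1), Add(44, -68)))) = Add(-18661, Mul(-1, Mul(Rational(1, 32), -24))) = Add(-18661, Mul(-1, Rational(-3, 4))) = Add(-18661, Rational(3, 4)) = Rational(-74641, 4)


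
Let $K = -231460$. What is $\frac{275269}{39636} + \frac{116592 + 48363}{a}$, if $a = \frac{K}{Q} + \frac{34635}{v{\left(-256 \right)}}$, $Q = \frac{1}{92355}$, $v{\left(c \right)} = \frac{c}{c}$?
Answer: $\frac{56040652245281}{8069305880628} \approx 6.9449$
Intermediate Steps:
$v{\left(c \right)} = 1$
$Q = \frac{1}{92355} \approx 1.0828 \cdot 10^{-5}$
$a = -21376453665$ ($a = - 231460 \frac{1}{\frac{1}{92355}} + \frac{34635}{1} = \left(-231460\right) 92355 + 34635 \cdot 1 = -21376488300 + 34635 = -21376453665$)
$\frac{275269}{39636} + \frac{116592 + 48363}{a} = \frac{275269}{39636} + \frac{116592 + 48363}{-21376453665} = 275269 \cdot \frac{1}{39636} + 164955 \left(- \frac{1}{21376453665}\right) = \frac{275269}{39636} - \frac{1571}{203585273} = \frac{56040652245281}{8069305880628}$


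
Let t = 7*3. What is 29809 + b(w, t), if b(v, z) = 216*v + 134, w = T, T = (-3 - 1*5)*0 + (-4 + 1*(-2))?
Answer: 28647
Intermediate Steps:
t = 21
T = -6 (T = (-3 - 5)*0 + (-4 - 2) = -8*0 - 6 = 0 - 6 = -6)
w = -6
b(v, z) = 134 + 216*v
29809 + b(w, t) = 29809 + (134 + 216*(-6)) = 29809 + (134 - 1296) = 29809 - 1162 = 28647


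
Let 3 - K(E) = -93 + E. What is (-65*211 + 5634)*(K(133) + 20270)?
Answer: -163502873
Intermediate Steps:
K(E) = 96 - E (K(E) = 3 - (-93 + E) = 3 + (93 - E) = 96 - E)
(-65*211 + 5634)*(K(133) + 20270) = (-65*211 + 5634)*((96 - 1*133) + 20270) = (-13715 + 5634)*((96 - 133) + 20270) = -8081*(-37 + 20270) = -8081*20233 = -163502873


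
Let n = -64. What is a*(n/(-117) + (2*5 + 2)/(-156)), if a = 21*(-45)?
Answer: -5775/13 ≈ -444.23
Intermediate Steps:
a = -945
a*(n/(-117) + (2*5 + 2)/(-156)) = -945*(-64/(-117) + (2*5 + 2)/(-156)) = -945*(-64*(-1/117) + (10 + 2)*(-1/156)) = -945*(64/117 + 12*(-1/156)) = -945*(64/117 - 1/13) = -945*55/117 = -5775/13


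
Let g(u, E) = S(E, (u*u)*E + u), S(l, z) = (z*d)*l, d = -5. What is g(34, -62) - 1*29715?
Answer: -22237495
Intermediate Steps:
S(l, z) = -5*l*z (S(l, z) = (z*(-5))*l = (-5*z)*l = -5*l*z)
g(u, E) = -5*E*(u + E*u**2) (g(u, E) = -5*E*((u*u)*E + u) = -5*E*(u**2*E + u) = -5*E*(E*u**2 + u) = -5*E*(u + E*u**2))
g(34, -62) - 1*29715 = -5*(-62)*34*(1 - 62*34) - 1*29715 = -5*(-62)*34*(1 - 2108) - 29715 = -5*(-62)*34*(-2107) - 29715 = -22207780 - 29715 = -22237495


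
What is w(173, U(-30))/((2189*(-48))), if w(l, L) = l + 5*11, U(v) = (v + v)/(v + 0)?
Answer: -19/8756 ≈ -0.0021699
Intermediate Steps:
U(v) = 2 (U(v) = (2*v)/v = 2)
w(l, L) = 55 + l (w(l, L) = l + 55 = 55 + l)
w(173, U(-30))/((2189*(-48))) = (55 + 173)/((2189*(-48))) = 228/(-105072) = 228*(-1/105072) = -19/8756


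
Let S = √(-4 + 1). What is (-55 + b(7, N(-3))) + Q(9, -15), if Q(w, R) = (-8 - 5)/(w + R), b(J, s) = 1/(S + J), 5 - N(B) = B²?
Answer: (-317*√3 + 2213*I)/(6*(√3 - 7*I)) ≈ -52.699 - 0.033309*I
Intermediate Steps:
N(B) = 5 - B²
S = I*√3 (S = √(-3) = I*√3 ≈ 1.732*I)
b(J, s) = 1/(J + I*√3) (b(J, s) = 1/(I*√3 + J) = 1/(J + I*√3))
Q(w, R) = -13/(R + w)
(-55 + b(7, N(-3))) + Q(9, -15) = (-55 + 1/(7 + I*√3)) - 13/(-15 + 9) = (-55 + 1/(7 + I*√3)) - 13/(-6) = (-55 + 1/(7 + I*√3)) - 13*(-⅙) = (-55 + 1/(7 + I*√3)) + 13/6 = -317/6 + 1/(7 + I*√3)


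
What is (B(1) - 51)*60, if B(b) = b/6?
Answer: -3050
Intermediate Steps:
B(b) = b/6 (B(b) = b*(⅙) = b/6)
(B(1) - 51)*60 = ((⅙)*1 - 51)*60 = (⅙ - 51)*60 = -305/6*60 = -3050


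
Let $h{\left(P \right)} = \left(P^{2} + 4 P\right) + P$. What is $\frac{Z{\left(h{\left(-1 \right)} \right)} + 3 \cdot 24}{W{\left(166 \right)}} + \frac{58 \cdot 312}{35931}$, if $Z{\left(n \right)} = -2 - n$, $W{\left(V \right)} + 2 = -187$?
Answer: $\frac{1250}{11151} \approx 0.1121$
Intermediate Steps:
$W{\left(V \right)} = -189$ ($W{\left(V \right)} = -2 - 187 = -189$)
$h{\left(P \right)} = P^{2} + 5 P$
$\frac{Z{\left(h{\left(-1 \right)} \right)} + 3 \cdot 24}{W{\left(166 \right)}} + \frac{58 \cdot 312}{35931} = \frac{\left(-2 - - (5 - 1)\right) + 3 \cdot 24}{-189} + \frac{58 \cdot 312}{35931} = \left(\left(-2 - \left(-1\right) 4\right) + 72\right) \left(- \frac{1}{189}\right) + 18096 \cdot \frac{1}{35931} = \left(\left(-2 - -4\right) + 72\right) \left(- \frac{1}{189}\right) + \frac{208}{413} = \left(\left(-2 + 4\right) + 72\right) \left(- \frac{1}{189}\right) + \frac{208}{413} = \left(2 + 72\right) \left(- \frac{1}{189}\right) + \frac{208}{413} = 74 \left(- \frac{1}{189}\right) + \frac{208}{413} = - \frac{74}{189} + \frac{208}{413} = \frac{1250}{11151}$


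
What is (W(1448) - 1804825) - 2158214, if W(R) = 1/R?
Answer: -5738480471/1448 ≈ -3.9630e+6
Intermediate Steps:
(W(1448) - 1804825) - 2158214 = (1/1448 - 1804825) - 2158214 = -2613386599/1448 - 2158214 = -5738480471/1448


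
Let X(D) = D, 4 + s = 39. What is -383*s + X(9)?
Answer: -13396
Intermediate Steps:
s = 35 (s = -4 + 39 = 35)
-383*s + X(9) = -383*35 + 9 = -13405 + 9 = -13396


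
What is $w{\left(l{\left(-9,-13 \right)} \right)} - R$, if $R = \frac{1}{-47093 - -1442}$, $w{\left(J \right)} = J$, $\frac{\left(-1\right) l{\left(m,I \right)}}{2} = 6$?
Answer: $- \frac{547811}{45651} \approx -12.0$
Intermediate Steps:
$l{\left(m,I \right)} = -12$ ($l{\left(m,I \right)} = \left(-2\right) 6 = -12$)
$R = - \frac{1}{45651}$ ($R = \frac{1}{-47093 + \left(-84 + 1526\right)} = \frac{1}{-47093 + 1442} = \frac{1}{-45651} = - \frac{1}{45651} \approx -2.1905 \cdot 10^{-5}$)
$w{\left(l{\left(-9,-13 \right)} \right)} - R = -12 - - \frac{1}{45651} = -12 + \frac{1}{45651} = - \frac{547811}{45651}$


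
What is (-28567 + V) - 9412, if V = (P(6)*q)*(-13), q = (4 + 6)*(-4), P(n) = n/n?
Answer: -37459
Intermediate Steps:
P(n) = 1
q = -40 (q = 10*(-4) = -40)
V = 520 (V = (1*(-40))*(-13) = -40*(-13) = 520)
(-28567 + V) - 9412 = (-28567 + 520) - 9412 = -28047 - 9412 = -37459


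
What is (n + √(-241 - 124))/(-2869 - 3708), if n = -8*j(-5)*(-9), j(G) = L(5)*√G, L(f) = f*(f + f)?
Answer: I*(-√365 - 3600*√5)/6577 ≈ -1.2268*I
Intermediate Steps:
L(f) = 2*f² (L(f) = f*(2*f) = 2*f²)
j(G) = 50*√G (j(G) = (2*5²)*√G = (2*25)*√G = 50*√G)
n = 3600*I*√5 (n = -400*√(-5)*(-9) = -400*I*√5*(-9) = 3600*I*√5 ≈ 8049.8*I)
(n + √(-241 - 124))/(-2869 - 3708) = (3600*I*√5 + √(-241 - 124))/(-2869 - 3708) = (3600*I*√5 + √(-365))/(-6577) = (3600*I*√5 + I*√365)*(-1/6577) = (I*√365 + 3600*I*√5)*(-1/6577) = -3600*I*√5/6577 - I*√365/6577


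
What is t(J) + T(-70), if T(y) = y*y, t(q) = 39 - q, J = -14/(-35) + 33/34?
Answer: 839397/170 ≈ 4937.6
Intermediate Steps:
J = 233/170 (J = -14*(-1/35) + 33*(1/34) = ⅖ + 33/34 = 233/170 ≈ 1.3706)
T(y) = y²
t(J) + T(-70) = (39 - 1*233/170) + (-70)² = (39 - 233/170) + 4900 = 6397/170 + 4900 = 839397/170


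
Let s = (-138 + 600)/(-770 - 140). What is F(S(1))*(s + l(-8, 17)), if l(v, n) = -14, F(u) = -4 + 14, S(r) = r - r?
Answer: -1886/13 ≈ -145.08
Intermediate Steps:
S(r) = 0
F(u) = 10
s = -33/65 (s = 462/(-910) = 462*(-1/910) = -33/65 ≈ -0.50769)
F(S(1))*(s + l(-8, 17)) = 10*(-33/65 - 14) = 10*(-943/65) = -1886/13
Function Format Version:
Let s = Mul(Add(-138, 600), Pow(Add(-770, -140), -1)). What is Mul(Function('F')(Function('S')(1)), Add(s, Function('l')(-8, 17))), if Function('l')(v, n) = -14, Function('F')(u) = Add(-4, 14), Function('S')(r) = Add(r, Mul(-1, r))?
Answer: Rational(-1886, 13) ≈ -145.08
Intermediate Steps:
Function('S')(r) = 0
Function('F')(u) = 10
s = Rational(-33, 65) (s = Mul(462, Pow(-910, -1)) = Mul(462, Rational(-1, 910)) = Rational(-33, 65) ≈ -0.50769)
Mul(Function('F')(Function('S')(1)), Add(s, Function('l')(-8, 17))) = Mul(10, Add(Rational(-33, 65), -14)) = Mul(10, Rational(-943, 65)) = Rational(-1886, 13)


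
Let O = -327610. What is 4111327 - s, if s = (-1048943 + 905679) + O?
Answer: 4582201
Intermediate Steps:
s = -470874 (s = (-1048943 + 905679) - 327610 = -143264 - 327610 = -470874)
4111327 - s = 4111327 - 1*(-470874) = 4111327 + 470874 = 4582201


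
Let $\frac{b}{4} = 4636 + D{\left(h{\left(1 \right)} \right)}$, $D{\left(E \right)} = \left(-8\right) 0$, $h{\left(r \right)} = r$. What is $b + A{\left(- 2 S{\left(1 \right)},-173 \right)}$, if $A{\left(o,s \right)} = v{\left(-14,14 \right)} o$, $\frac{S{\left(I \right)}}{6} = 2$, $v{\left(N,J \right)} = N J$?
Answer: $23248$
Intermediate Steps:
$D{\left(E \right)} = 0$
$v{\left(N,J \right)} = J N$
$S{\left(I \right)} = 12$ ($S{\left(I \right)} = 6 \cdot 2 = 12$)
$b = 18544$ ($b = 4 \left(4636 + 0\right) = 4 \cdot 4636 = 18544$)
$A{\left(o,s \right)} = - 196 o$ ($A{\left(o,s \right)} = 14 \left(-14\right) o = - 196 o$)
$b + A{\left(- 2 S{\left(1 \right)},-173 \right)} = 18544 - 196 \left(\left(-2\right) 12\right) = 18544 - -4704 = 18544 + 4704 = 23248$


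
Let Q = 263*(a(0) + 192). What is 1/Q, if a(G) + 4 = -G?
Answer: 1/49444 ≈ 2.0225e-5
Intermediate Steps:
a(G) = -4 - G
Q = 49444 (Q = 263*((-4 - 1*0) + 192) = 263*((-4 + 0) + 192) = 263*(-4 + 192) = 263*188 = 49444)
1/Q = 1/49444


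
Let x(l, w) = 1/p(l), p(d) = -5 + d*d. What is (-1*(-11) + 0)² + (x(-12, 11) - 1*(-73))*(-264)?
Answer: -2662253/139 ≈ -19153.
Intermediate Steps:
p(d) = -5 + d²
x(l, w) = 1/(-5 + l²)
(-1*(-11) + 0)² + (x(-12, 11) - 1*(-73))*(-264) = (-1*(-11) + 0)² + (1/(-5 + (-12)²) - 1*(-73))*(-264) = (11 + 0)² + (1/(-5 + 144) + 73)*(-264) = 11² + (1/139 + 73)*(-264) = 121 + (1/139 + 73)*(-264) = 121 + (10148/139)*(-264) = 121 - 2679072/139 = -2662253/139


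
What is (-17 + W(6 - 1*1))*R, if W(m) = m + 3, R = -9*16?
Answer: 1296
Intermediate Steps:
R = -144
W(m) = 3 + m
(-17 + W(6 - 1*1))*R = (-17 + (3 + (6 - 1*1)))*(-144) = (-17 + (3 + (6 - 1)))*(-144) = (-17 + (3 + 5))*(-144) = (-17 + 8)*(-144) = -9*(-144) = 1296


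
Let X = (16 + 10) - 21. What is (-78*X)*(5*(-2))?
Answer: 3900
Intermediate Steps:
X = 5 (X = 26 - 21 = 5)
(-78*X)*(5*(-2)) = (-78*5)*(5*(-2)) = -390*(-10) = 3900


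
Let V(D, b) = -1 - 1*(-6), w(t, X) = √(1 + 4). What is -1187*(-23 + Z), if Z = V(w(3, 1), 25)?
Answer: 21366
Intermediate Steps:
w(t, X) = √5
V(D, b) = 5 (V(D, b) = -1 + 6 = 5)
Z = 5
-1187*(-23 + Z) = -1187*(-23 + 5) = -1187*(-18) = 21366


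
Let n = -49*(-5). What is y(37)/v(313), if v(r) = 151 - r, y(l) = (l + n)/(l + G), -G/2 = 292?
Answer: 47/14769 ≈ 0.0031823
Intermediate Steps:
G = -584 (G = -2*292 = -584)
n = 245
y(l) = (245 + l)/(-584 + l) (y(l) = (l + 245)/(l - 584) = (245 + l)/(-584 + l))
y(37)/v(313) = ((245 + 37)/(-584 + 37))/(151 - 1*313) = (282/(-547))/(151 - 313) = -1/547*282/(-162) = -282/547*(-1/162) = 47/14769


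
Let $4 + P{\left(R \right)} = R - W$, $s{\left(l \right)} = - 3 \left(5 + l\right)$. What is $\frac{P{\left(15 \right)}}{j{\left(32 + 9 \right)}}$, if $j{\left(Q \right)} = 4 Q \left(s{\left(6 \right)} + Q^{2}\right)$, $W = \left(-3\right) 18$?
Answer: $\frac{65}{270272} \approx 0.0002405$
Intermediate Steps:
$W = -54$
$s{\left(l \right)} = -15 - 3 l$
$j{\left(Q \right)} = 4 Q \left(-33 + Q^{2}\right)$ ($j{\left(Q \right)} = 4 Q \left(\left(-15 - 18\right) + Q^{2}\right) = 4 Q \left(-33 + Q^{2}\right)$)
$P{\left(R \right)} = 50 + R$ ($P{\left(R \right)} = -4 + \left(R - -54\right) = -4 + \left(R + 54\right) = -4 + \left(54 + R\right) = 50 + R$)
$\frac{P{\left(15 \right)}}{j{\left(32 + 9 \right)}} = \frac{50 + 15}{4 \left(32 + 9\right) \left(-33 + \left(32 + 9\right)^{2}\right)} = \frac{65}{4 \cdot 41 \left(-33 + 41^{2}\right)} = \frac{65}{4 \cdot 41 \left(-33 + 1681\right)} = \frac{65}{4 \cdot 41 \cdot 1648} = \frac{65}{270272}$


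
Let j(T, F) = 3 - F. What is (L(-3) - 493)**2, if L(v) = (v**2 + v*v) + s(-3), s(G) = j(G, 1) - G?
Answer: 220900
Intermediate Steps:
s(G) = 2 - G (s(G) = (3 - 1*1) - G = (3 - 1) - G = 2 - G)
L(v) = 5 + 2*v**2 (L(v) = (v**2 + v*v) + (2 - 1*(-3)) = (v**2 + v**2) + (2 + 3) = 2*v**2 + 5 = 5 + 2*v**2)
(L(-3) - 493)**2 = ((5 + 2*(-3)**2) - 493)**2 = ((5 + 2*9) - 493)**2 = ((5 + 18) - 493)**2 = (23 - 493)**2 = (-470)**2 = 220900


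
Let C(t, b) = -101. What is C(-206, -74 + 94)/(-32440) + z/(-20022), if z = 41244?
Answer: -222655523/108252280 ≈ -2.0568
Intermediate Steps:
C(-206, -74 + 94)/(-32440) + z/(-20022) = -101/(-32440) + 41244/(-20022) = -101*(-1/32440) + 41244*(-1/20022) = 101/32440 - 6874/3337 = -222655523/108252280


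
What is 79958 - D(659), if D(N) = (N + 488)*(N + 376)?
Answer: -1107187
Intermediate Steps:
D(N) = (376 + N)*(488 + N) (D(N) = (488 + N)*(376 + N) = (376 + N)*(488 + N))
79958 - D(659) = 79958 - (183488 + 659**2 + 864*659) = 79958 - (183488 + 434281 + 569376) = 79958 - 1*1187145 = 79958 - 1187145 = -1107187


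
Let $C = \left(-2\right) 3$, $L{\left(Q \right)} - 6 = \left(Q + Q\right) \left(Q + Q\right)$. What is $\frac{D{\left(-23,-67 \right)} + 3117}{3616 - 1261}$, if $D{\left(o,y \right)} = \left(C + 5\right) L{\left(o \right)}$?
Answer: $\frac{199}{471} \approx 0.42251$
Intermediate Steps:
$L{\left(Q \right)} = 6 + 4 Q^{2}$ ($L{\left(Q \right)} = 6 + \left(Q + Q\right) \left(Q + Q\right) = 6 + 2 Q 2 Q = 6 + 4 Q^{2}$)
$C = -6$
$D{\left(o,y \right)} = -6 - 4 o^{2}$ ($D{\left(o,y \right)} = \left(-6 + 5\right) \left(6 + 4 o^{2}\right) = - (6 + 4 o^{2}) = -6 - 4 o^{2}$)
$\frac{D{\left(-23,-67 \right)} + 3117}{3616 - 1261} = \frac{\left(-6 - 4 \left(-23\right)^{2}\right) + 3117}{3616 - 1261} = \frac{\left(-6 - 2116\right) + 3117}{2355} = \left(\left(-6 - 2116\right) + 3117\right) \frac{1}{2355} = \left(-2122 + 3117\right) \frac{1}{2355} = 995 \cdot \frac{1}{2355} = \frac{199}{471}$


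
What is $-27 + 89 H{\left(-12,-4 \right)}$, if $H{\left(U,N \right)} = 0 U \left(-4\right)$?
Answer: $-27$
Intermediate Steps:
$H{\left(U,N \right)} = 0$ ($H{\left(U,N \right)} = 0 \left(-4\right) = 0$)
$-27 + 89 H{\left(-12,-4 \right)} = -27 + 89 \cdot 0 = -27 + 0 = -27$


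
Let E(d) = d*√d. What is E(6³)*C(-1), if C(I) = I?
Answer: -1296*√6 ≈ -3174.5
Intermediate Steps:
E(d) = d^(3/2)
E(6³)*C(-1) = (6³)^(3/2)*(-1) = 216^(3/2)*(-1) = (1296*√6)*(-1) = -1296*√6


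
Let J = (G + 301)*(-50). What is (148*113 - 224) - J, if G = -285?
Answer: 17300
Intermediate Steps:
J = -800 (J = (-285 + 301)*(-50) = 16*(-50) = -800)
(148*113 - 224) - J = (148*113 - 224) - 1*(-800) = (16724 - 224) + 800 = 16500 + 800 = 17300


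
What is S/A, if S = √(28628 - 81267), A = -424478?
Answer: -I*√52639/424478 ≈ -0.0005405*I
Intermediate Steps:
S = I*√52639 (S = √(-52639) = I*√52639 ≈ 229.43*I)
S/A = (I*√52639)/(-424478) = (I*√52639)*(-1/424478) = -I*√52639/424478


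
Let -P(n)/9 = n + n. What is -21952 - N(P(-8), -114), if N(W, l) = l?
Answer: -21838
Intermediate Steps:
P(n) = -18*n (P(n) = -9*(n + n) = -18*n)
-21952 - N(P(-8), -114) = -21952 - 1*(-114) = -21952 + 114 = -21838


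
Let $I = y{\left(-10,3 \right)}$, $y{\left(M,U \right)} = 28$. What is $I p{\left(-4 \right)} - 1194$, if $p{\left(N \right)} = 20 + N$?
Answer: $-746$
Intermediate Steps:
$I = 28$
$I p{\left(-4 \right)} - 1194 = 28 \left(20 - 4\right) - 1194 = 28 \cdot 16 - 1194 = 448 - 1194 = -746$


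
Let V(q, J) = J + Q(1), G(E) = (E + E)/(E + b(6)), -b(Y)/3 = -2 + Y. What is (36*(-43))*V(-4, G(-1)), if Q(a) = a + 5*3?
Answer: -325080/13 ≈ -25006.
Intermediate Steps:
b(Y) = 6 - 3*Y (b(Y) = -3*(-2 + Y) = 6 - 3*Y)
G(E) = 2*E/(-12 + E) (G(E) = (E + E)/(E + (6 - 3*6)) = (2*E)/(E + (6 - 18)) = (2*E)/(E - 12) = (2*E)/(-12 + E) = 2*E/(-12 + E))
Q(a) = 15 + a (Q(a) = a + 15 = 15 + a)
V(q, J) = 16 + J (V(q, J) = J + (15 + 1) = J + 16 = 16 + J)
(36*(-43))*V(-4, G(-1)) = (36*(-43))*(16 + 2*(-1)/(-12 - 1)) = -1548*(16 + 2*(-1)/(-13)) = -1548*(16 + 2*(-1)*(-1/13)) = -1548*(16 + 2/13) = -1548*210/13 = -325080/13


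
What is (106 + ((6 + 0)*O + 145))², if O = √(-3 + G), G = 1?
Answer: 62929 + 3012*I*√2 ≈ 62929.0 + 4259.6*I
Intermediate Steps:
O = I*√2 (O = √(-3 + 1) = √(-2) = I*√2 ≈ 1.4142*I)
(106 + ((6 + 0)*O + 145))² = (106 + ((6 + 0)*(I*√2) + 145))² = (106 + (6*(I*√2) + 145))² = (106 + (6*I*√2 + 145))² = (106 + (145 + 6*I*√2))² = (251 + 6*I*√2)²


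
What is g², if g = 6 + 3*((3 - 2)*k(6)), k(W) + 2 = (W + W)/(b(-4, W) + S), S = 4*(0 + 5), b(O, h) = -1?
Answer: 1296/361 ≈ 3.5900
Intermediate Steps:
S = 20 (S = 4*5 = 20)
k(W) = -2 + 2*W/19 (k(W) = -2 + (W + W)/(-1 + 20) = -2 + (2*W)/19 = -2 + (2*W)*(1/19) = -2 + 2*W/19)
g = 36/19 (g = 6 + 3*((3 - 2)*(-2 + (2/19)*6)) = 6 + 3*(1*(-2 + 12/19)) = 6 + 3*(1*(-26/19)) = 6 + 3*(-26/19) = 6 - 78/19 = 36/19 ≈ 1.8947)
g² = (36/19)² = 1296/361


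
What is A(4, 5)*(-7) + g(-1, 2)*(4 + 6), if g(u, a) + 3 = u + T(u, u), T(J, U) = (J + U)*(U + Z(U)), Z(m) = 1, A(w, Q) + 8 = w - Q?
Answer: 23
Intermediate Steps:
A(w, Q) = -8 + w - Q (A(w, Q) = -8 + (w - Q) = -8 + w - Q)
T(J, U) = (1 + U)*(J + U) (T(J, U) = (J + U)*(U + 1) = (J + U)*(1 + U) = (1 + U)*(J + U))
g(u, a) = -3 + 2*u**2 + 3*u (g(u, a) = -3 + (u + (u + u + u**2 + u*u)) = -3 + (u + (u + u + u**2 + u**2)) = -3 + (u + (2*u + 2*u**2)) = -3 + (2*u**2 + 3*u) = -3 + 2*u**2 + 3*u)
A(4, 5)*(-7) + g(-1, 2)*(4 + 6) = (-8 + 4 - 1*5)*(-7) + (-3 + 2*(-1)**2 + 3*(-1))*(4 + 6) = (-8 + 4 - 5)*(-7) + (-3 + 2*1 - 3)*10 = -9*(-7) + (-3 + 2 - 3)*10 = 63 - 4*10 = 63 - 40 = 23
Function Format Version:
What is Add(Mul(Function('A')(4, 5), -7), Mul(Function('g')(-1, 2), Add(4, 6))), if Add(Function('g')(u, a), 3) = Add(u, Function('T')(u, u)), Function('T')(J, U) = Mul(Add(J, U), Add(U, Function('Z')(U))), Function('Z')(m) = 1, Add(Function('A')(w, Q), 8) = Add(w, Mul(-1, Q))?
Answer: 23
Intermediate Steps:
Function('A')(w, Q) = Add(-8, w, Mul(-1, Q)) (Function('A')(w, Q) = Add(-8, Add(w, Mul(-1, Q))) = Add(-8, w, Mul(-1, Q)))
Function('T')(J, U) = Mul(Add(1, U), Add(J, U)) (Function('T')(J, U) = Mul(Add(J, U), Add(U, 1)) = Mul(Add(J, U), Add(1, U)) = Mul(Add(1, U), Add(J, U)))
Function('g')(u, a) = Add(-3, Mul(2, Pow(u, 2)), Mul(3, u)) (Function('g')(u, a) = Add(-3, Add(u, Add(u, u, Pow(u, 2), Mul(u, u)))) = Add(-3, Add(u, Add(u, u, Pow(u, 2), Pow(u, 2)))) = Add(-3, Add(u, Add(Mul(2, u), Mul(2, Pow(u, 2))))) = Add(-3, Add(Mul(2, Pow(u, 2)), Mul(3, u))) = Add(-3, Mul(2, Pow(u, 2)), Mul(3, u)))
Add(Mul(Function('A')(4, 5), -7), Mul(Function('g')(-1, 2), Add(4, 6))) = Add(Mul(Add(-8, 4, Mul(-1, 5)), -7), Mul(Add(-3, Mul(2, Pow(-1, 2)), Mul(3, -1)), Add(4, 6))) = Add(Mul(Add(-8, 4, -5), -7), Mul(Add(-3, Mul(2, 1), -3), 10)) = Add(Mul(-9, -7), Mul(Add(-3, 2, -3), 10)) = Add(63, Mul(-4, 10)) = Add(63, -40) = 23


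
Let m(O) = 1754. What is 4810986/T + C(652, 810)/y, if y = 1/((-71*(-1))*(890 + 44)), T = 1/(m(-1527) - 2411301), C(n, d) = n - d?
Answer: -11592307360954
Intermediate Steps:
T = -1/2409547 (T = 1/(1754 - 2411301) = 1/(-2409547) = -1/2409547 ≈ -4.1502e-7)
y = 1/66314 (y = 1/(71*934) = 1/66314 ≈ 1.5080e-5)
4810986/T + C(652, 810)/y = 4810986/(-1/2409547) + (652 - 1*810)/(1/66314) = 4810986*(-2409547) + (652 - 810)*66314 = -11592296883342 - 158*66314 = -11592296883342 - 10477612 = -11592307360954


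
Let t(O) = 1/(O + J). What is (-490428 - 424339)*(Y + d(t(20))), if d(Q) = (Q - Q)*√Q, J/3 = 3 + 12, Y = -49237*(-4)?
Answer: -180161531116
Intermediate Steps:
Y = 196948
J = 45 (J = 3*(3 + 12) = 3*15 = 45)
t(O) = 1/(45 + O) (t(O) = 1/(O + 45) = 1/(45 + O))
d(Q) = 0 (d(Q) = 0*√Q = 0)
(-490428 - 424339)*(Y + d(t(20))) = (-490428 - 424339)*(196948 + 0) = -914767*196948 = -180161531116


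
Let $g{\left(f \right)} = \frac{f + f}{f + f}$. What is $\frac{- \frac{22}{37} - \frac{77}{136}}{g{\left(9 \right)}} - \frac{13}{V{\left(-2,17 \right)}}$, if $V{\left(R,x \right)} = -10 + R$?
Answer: $- \frac{1169}{15096} \approx -0.077438$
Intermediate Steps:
$g{\left(f \right)} = 1$ ($g{\left(f \right)} = \frac{2 f}{2 f} = 2 f \frac{1}{2 f} = 1$)
$\frac{- \frac{22}{37} - \frac{77}{136}}{g{\left(9 \right)}} - \frac{13}{V{\left(-2,17 \right)}} = \frac{- \frac{22}{37} - \frac{77}{136}}{1} - \frac{13}{-10 - 2} = \left(\left(-22\right) \frac{1}{37} - \frac{77}{136}\right) 1 - \frac{13}{-12} = \left(- \frac{22}{37} - \frac{77}{136}\right) 1 - - \frac{13}{12} = \left(- \frac{5841}{5032}\right) 1 + \frac{13}{12} = - \frac{5841}{5032} + \frac{13}{12} = - \frac{1169}{15096}$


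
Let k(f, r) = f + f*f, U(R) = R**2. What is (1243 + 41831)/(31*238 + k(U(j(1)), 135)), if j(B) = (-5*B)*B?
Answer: 2393/446 ≈ 5.3655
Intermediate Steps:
j(B) = -5*B**2
k(f, r) = f + f**2
(1243 + 41831)/(31*238 + k(U(j(1)), 135)) = (1243 + 41831)/(31*238 + (-5*1**2)**2*(1 + (-5*1**2)**2)) = 43074/(7378 + (-5*1)**2*(1 + (-5*1)**2)) = 43074/(7378 + (-5)**2*(1 + (-5)**2)) = 43074/(7378 + 25*(1 + 25)) = 43074/(7378 + 25*26) = 43074/(7378 + 650) = 43074/8028 = 43074*(1/8028) = 2393/446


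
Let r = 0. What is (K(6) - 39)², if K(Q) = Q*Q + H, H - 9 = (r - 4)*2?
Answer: 4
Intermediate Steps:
H = 1 (H = 9 + (0 - 4)*2 = 9 - 4*2 = 9 - 8 = 1)
K(Q) = 1 + Q² (K(Q) = Q*Q + 1 = Q² + 1 = 1 + Q²)
(K(6) - 39)² = ((1 + 6²) - 39)² = ((1 + 36) - 39)² = (37 - 39)² = (-2)² = 4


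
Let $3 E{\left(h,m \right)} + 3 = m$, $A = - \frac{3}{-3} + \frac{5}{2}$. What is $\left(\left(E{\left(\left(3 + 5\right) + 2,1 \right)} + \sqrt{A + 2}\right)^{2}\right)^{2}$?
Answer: $\frac{14617}{324} - \frac{214 \sqrt{22}}{27} \approx 7.9383$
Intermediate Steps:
$A = \frac{7}{2}$ ($A = \left(-3\right) \left(- \frac{1}{3}\right) + 5 \cdot \frac{1}{2} = 1 + \frac{5}{2} = \frac{7}{2} \approx 3.5$)
$E{\left(h,m \right)} = -1 + \frac{m}{3}$
$\left(\left(E{\left(\left(3 + 5\right) + 2,1 \right)} + \sqrt{A + 2}\right)^{2}\right)^{2} = \left(\left(\left(-1 + \frac{1}{3} \cdot 1\right) + \sqrt{\frac{7}{2} + 2}\right)^{2}\right)^{2} = \left(\left(\left(-1 + \frac{1}{3}\right) + \sqrt{\frac{11}{2}}\right)^{2}\right)^{2} = \left(\left(- \frac{2}{3} + \frac{\sqrt{22}}{2}\right)^{2}\right)^{2} = \left(- \frac{2}{3} + \frac{\sqrt{22}}{2}\right)^{4}$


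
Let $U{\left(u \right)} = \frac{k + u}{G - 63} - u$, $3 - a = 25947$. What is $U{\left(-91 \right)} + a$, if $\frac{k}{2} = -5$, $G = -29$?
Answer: $- \frac{2378375}{92} \approx -25852.0$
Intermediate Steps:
$k = -10$ ($k = 2 \left(-5\right) = -10$)
$a = -25944$ ($a = 3 - 25947 = -25944$)
$U{\left(u \right)} = \frac{5}{46} - \frac{93 u}{92}$ ($U{\left(u \right)} = \frac{-10 + u}{-29 - 63} - u = \frac{-10 + u}{-92} - u = \left(-10 + u\right) \left(- \frac{1}{92}\right) - u = \left(\frac{5}{46} - \frac{u}{92}\right) - u = \frac{5}{46} - \frac{93 u}{92}$)
$U{\left(-91 \right)} + a = \left(\frac{5}{46} - - \frac{8463}{92}\right) - 25944 = \left(\frac{5}{46} + \frac{8463}{92}\right) - 25944 = \frac{8473}{92} - 25944 = - \frac{2378375}{92}$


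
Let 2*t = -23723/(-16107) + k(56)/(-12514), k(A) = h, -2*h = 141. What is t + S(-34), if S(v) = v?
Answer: -3830936771/115178856 ≈ -33.261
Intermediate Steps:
h = -141/2 (h = -½*141 = -141/2 ≈ -70.500)
k(A) = -141/2
t = 85144333/115178856 (t = (-23723/(-16107) - 141/2/(-12514))/2 = (-23723*(-1/16107) - 141/2*(-1/12514))/2 = (3389/2301 + 141/25028)/2 = (½)*(85144333/57589428) = 85144333/115178856 ≈ 0.73924)
t + S(-34) = 85144333/115178856 - 34 = -3830936771/115178856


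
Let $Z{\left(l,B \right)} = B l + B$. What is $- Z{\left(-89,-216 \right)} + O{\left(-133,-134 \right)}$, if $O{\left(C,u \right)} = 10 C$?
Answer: $-20338$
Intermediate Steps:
$Z{\left(l,B \right)} = B + B l$
$- Z{\left(-89,-216 \right)} + O{\left(-133,-134 \right)} = - \left(-216\right) \left(1 - 89\right) + 10 \left(-133\right) = - \left(-216\right) \left(-88\right) - 1330 = \left(-1\right) 19008 - 1330 = -19008 - 1330 = -20338$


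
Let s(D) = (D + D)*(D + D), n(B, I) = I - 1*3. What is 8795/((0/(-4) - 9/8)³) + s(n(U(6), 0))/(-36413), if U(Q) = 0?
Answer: -163969221764/26545077 ≈ -6177.0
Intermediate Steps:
n(B, I) = -3 + I (n(B, I) = I - 3 = -3 + I)
s(D) = 4*D² (s(D) = (2*D)*(2*D) = 4*D²)
8795/((0/(-4) - 9/8)³) + s(n(U(6), 0))/(-36413) = 8795/((0/(-4) - 9/8)³) + (4*(-3 + 0)²)/(-36413) = 8795/((0*(-¼) - 9*⅛)³) + (4*(-3)²)*(-1/36413) = 8795/((0 - 9/8)³) + (4*9)*(-1/36413) = 8795/((-9/8)³) + 36*(-1/36413) = 8795/(-729/512) - 36/36413 = 8795*(-512/729) - 36/36413 = -4503040/729 - 36/36413 = -163969221764/26545077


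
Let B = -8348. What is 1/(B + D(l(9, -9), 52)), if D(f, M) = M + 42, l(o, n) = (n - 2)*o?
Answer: -1/8254 ≈ -0.00012115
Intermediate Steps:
l(o, n) = o*(-2 + n) (l(o, n) = (-2 + n)*o = o*(-2 + n))
D(f, M) = 42 + M
1/(B + D(l(9, -9), 52)) = 1/(-8348 + (42 + 52)) = 1/(-8348 + 94) = 1/(-8254) = -1/8254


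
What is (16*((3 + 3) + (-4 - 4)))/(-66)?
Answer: 16/33 ≈ 0.48485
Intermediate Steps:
(16*((3 + 3) + (-4 - 4)))/(-66) = -8*(6 - 8)/33 = -8*(-2)/33 = -1/66*(-32) = 16/33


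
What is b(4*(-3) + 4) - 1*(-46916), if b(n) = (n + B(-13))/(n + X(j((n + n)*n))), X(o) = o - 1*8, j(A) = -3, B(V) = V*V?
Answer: 891243/19 ≈ 46908.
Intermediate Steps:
B(V) = V**2
X(o) = -8 + o (X(o) = o - 8 = -8 + o)
b(n) = (169 + n)/(-11 + n) (b(n) = (n + (-13)**2)/(n + (-8 - 3)) = (n + 169)/(n - 11) = (169 + n)/(-11 + n))
b(4*(-3) + 4) - 1*(-46916) = (169 + (4*(-3) + 4))/(-11 + (4*(-3) + 4)) - 1*(-46916) = (169 + (-12 + 4))/(-11 + (-12 + 4)) + 46916 = (169 - 8)/(-11 - 8) + 46916 = 161/(-19) + 46916 = -1/19*161 + 46916 = -161/19 + 46916 = 891243/19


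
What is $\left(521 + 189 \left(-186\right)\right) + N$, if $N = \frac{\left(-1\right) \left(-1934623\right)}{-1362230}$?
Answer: $- \frac{47180046213}{1362230} \approx -34634.0$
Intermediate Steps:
$N = - \frac{1934623}{1362230}$ ($N = 1934623 \left(- \frac{1}{1362230}\right) = - \frac{1934623}{1362230} \approx -1.4202$)
$\left(521 + 189 \left(-186\right)\right) + N = \left(521 + 189 \left(-186\right)\right) - \frac{1934623}{1362230} = \left(521 - 35154\right) - \frac{1934623}{1362230} = -34633 - \frac{1934623}{1362230} = - \frac{47180046213}{1362230}$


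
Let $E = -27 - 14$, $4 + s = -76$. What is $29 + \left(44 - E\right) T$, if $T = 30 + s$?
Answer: $-4221$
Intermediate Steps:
$s = -80$ ($s = -4 - 76 = -80$)
$E = -41$
$T = -50$ ($T = 30 - 80 = -50$)
$29 + \left(44 - E\right) T = 29 + \left(44 - -41\right) \left(-50\right) = 29 + \left(44 + 41\right) \left(-50\right) = 29 + 85 \left(-50\right) = 29 - 4250 = -4221$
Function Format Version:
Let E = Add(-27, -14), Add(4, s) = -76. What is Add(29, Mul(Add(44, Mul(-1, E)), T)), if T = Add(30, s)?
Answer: -4221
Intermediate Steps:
s = -80 (s = Add(-4, -76) = -80)
E = -41
T = -50 (T = Add(30, -80) = -50)
Add(29, Mul(Add(44, Mul(-1, E)), T)) = Add(29, Mul(Add(44, Mul(-1, -41)), -50)) = Add(29, Mul(Add(44, 41), -50)) = Add(29, Mul(85, -50)) = Add(29, -4250) = -4221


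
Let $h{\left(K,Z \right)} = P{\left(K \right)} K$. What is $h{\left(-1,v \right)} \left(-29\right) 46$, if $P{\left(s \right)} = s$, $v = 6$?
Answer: $-1334$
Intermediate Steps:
$h{\left(K,Z \right)} = K^{2}$ ($h{\left(K,Z \right)} = K K = K^{2}$)
$h{\left(-1,v \right)} \left(-29\right) 46 = \left(-1\right)^{2} \left(-29\right) 46 = 1 \left(-29\right) 46 = \left(-29\right) 46 = -1334$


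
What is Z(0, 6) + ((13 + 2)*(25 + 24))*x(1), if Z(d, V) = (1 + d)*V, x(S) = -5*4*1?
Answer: -14694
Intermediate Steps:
x(S) = -20 (x(S) = -20*1 = -20)
Z(d, V) = V*(1 + d)
Z(0, 6) + ((13 + 2)*(25 + 24))*x(1) = 6*(1 + 0) + ((13 + 2)*(25 + 24))*(-20) = 6*1 + (15*49)*(-20) = 6 + 735*(-20) = 6 - 14700 = -14694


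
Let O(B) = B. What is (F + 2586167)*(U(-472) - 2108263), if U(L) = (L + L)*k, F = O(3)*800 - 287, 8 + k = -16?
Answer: -5398134885960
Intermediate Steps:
k = -24 (k = -8 - 16 = -24)
F = 2113 (F = 3*800 - 287 = 2400 - 287 = 2113)
U(L) = -48*L (U(L) = (L + L)*(-24) = (2*L)*(-24) = -48*L)
(F + 2586167)*(U(-472) - 2108263) = (2113 + 2586167)*(-48*(-472) - 2108263) = 2588280*(22656 - 2108263) = 2588280*(-2085607) = -5398134885960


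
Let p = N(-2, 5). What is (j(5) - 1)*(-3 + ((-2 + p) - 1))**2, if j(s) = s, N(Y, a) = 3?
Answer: 36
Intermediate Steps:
p = 3
(j(5) - 1)*(-3 + ((-2 + p) - 1))**2 = (5 - 1)*(-3 + ((-2 + 3) - 1))**2 = 4*(-3 + (1 - 1))**2 = 4*(-3 + 0)**2 = 4*(-3)**2 = 4*9 = 36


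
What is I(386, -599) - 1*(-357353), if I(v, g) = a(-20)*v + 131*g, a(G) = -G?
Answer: 286604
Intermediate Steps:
I(v, g) = 20*v + 131*g (I(v, g) = (-1*(-20))*v + 131*g = 20*v + 131*g)
I(386, -599) - 1*(-357353) = (20*386 + 131*(-599)) - 1*(-357353) = (7720 - 78469) + 357353 = -70749 + 357353 = 286604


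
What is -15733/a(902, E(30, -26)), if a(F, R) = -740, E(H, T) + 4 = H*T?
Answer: 15733/740 ≈ 21.261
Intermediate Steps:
E(H, T) = -4 + H*T
-15733/a(902, E(30, -26)) = -15733/(-740) = -15733*(-1/740) = 15733/740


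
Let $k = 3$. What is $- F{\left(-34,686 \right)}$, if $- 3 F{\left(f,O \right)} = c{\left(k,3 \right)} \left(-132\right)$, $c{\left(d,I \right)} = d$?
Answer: $-132$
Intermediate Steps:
$F{\left(f,O \right)} = 132$ ($F{\left(f,O \right)} = - \frac{3 \left(-132\right)}{3} = \left(- \frac{1}{3}\right) \left(-396\right) = 132$)
$- F{\left(-34,686 \right)} = \left(-1\right) 132 = -132$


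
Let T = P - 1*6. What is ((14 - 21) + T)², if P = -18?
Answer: 961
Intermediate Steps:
T = -24 (T = -18 - 1*6 = -18 - 6 = -24)
((14 - 21) + T)² = ((14 - 21) - 24)² = (-7 - 24)² = (-31)² = 961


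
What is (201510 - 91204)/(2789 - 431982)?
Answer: -110306/429193 ≈ -0.25701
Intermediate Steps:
(201510 - 91204)/(2789 - 431982) = 110306/(-429193) = 110306*(-1/429193) = -110306/429193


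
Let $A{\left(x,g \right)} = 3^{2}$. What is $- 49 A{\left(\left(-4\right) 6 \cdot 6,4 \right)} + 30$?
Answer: $-411$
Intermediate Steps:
$A{\left(x,g \right)} = 9$
$- 49 A{\left(\left(-4\right) 6 \cdot 6,4 \right)} + 30 = \left(-49\right) 9 + 30 = -441 + 30 = -411$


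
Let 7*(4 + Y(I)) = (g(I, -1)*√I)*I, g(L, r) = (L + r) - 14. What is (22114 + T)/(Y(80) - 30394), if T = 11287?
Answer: -24875428151/21557340898 - 1215796400*√5/10778670449 ≈ -1.4061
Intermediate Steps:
g(L, r) = -14 + L + r
Y(I) = -4 + I^(3/2)*(-15 + I)/7 (Y(I) = -4 + (((-14 + I - 1)*√I)*I)/7 = -4 + (((-15 + I)*√I)*I)/7 = -4 + ((√I*(-15 + I))*I)/7 = -4 + (I^(3/2)*(-15 + I))/7 = -4 + I^(3/2)*(-15 + I)/7)
(22114 + T)/(Y(80) - 30394) = (22114 + 11287)/((-4 + 80^(3/2)*(-15 + 80)/7) - 30394) = 33401/((-4 + (⅐)*(320*√5)*65) - 30394) = 33401/((-4 + 20800*√5/7) - 30394) = 33401/(-30398 + 20800*√5/7)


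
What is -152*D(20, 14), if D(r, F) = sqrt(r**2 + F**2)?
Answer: -304*sqrt(149) ≈ -3710.8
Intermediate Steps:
D(r, F) = sqrt(F**2 + r**2)
-152*D(20, 14) = -152*sqrt(14**2 + 20**2) = -152*sqrt(196 + 400) = -304*sqrt(149)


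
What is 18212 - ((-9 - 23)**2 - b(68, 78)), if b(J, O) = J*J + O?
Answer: 21890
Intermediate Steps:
b(J, O) = O + J**2 (b(J, O) = J**2 + O = O + J**2)
18212 - ((-9 - 23)**2 - b(68, 78)) = 18212 - ((-9 - 23)**2 - (78 + 68**2)) = 18212 - ((-32)**2 - (78 + 4624)) = 18212 - (1024 - 1*4702) = 18212 - (1024 - 4702) = 18212 - 1*(-3678) = 18212 + 3678 = 21890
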